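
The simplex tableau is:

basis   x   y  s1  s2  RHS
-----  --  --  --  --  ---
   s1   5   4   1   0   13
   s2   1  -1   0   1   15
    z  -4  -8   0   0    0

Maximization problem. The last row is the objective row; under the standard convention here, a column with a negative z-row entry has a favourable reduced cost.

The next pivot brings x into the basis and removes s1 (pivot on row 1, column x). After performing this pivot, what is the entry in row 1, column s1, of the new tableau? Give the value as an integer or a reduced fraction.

Pivot element is row 1, column x: 5.
Normalize row 1: new (row 1, s1) = 1/5 = 1/5.
Row 1 is the pivot row, so the entry is 1/5.

1/5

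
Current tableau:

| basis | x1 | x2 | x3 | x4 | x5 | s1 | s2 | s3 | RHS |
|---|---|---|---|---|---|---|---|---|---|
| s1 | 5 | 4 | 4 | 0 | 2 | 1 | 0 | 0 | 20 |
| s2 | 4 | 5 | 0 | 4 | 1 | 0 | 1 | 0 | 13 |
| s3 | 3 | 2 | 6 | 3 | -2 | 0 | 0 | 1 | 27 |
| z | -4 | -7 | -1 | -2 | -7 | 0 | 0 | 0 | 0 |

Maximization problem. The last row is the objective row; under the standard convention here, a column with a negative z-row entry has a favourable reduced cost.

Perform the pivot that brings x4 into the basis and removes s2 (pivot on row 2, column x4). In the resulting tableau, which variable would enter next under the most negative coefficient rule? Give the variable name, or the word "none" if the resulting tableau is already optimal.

Pivot element 4. New z-row = old z-row − (-2)·(row 2/4).
Updated z-row coefficients: x1: -2, x2: -9/2, x3: -1, x4: 0, x5: -13/2, s1: 0, s2: 1/2, s3: 0.
The most negative is -13/2 in column x5, so x5 would enter next.

x5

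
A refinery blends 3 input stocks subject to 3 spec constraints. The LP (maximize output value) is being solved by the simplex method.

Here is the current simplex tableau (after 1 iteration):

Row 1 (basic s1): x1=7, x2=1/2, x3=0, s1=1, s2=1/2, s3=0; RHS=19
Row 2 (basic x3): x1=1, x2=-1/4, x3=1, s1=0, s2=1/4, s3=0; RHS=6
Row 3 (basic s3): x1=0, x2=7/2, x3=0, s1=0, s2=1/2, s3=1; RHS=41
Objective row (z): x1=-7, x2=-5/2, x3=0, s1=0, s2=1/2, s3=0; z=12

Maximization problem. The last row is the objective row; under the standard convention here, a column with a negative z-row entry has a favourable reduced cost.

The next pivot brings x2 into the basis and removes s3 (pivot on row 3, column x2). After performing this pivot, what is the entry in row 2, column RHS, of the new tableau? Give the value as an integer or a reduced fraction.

125/14

Pivot element is row 3, column x2: 7/2.
Normalize row 3: new (row 3, RHS) = 41/(7/2) = 82/7.
row 2 ← row 2 − (-1/4)·(new row 3): 6 − (-1/4)·(82/7) = 125/14.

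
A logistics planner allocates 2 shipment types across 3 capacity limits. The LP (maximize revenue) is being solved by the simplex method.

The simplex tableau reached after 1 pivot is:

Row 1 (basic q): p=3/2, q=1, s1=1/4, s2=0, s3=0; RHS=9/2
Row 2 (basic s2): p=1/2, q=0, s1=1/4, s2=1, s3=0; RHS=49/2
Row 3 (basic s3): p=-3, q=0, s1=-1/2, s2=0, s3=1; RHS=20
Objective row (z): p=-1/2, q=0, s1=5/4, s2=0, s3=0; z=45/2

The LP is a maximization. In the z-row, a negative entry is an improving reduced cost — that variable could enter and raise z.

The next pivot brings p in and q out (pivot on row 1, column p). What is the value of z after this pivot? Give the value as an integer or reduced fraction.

24

Minimum ratio for p: (9/2)/(3/2) = 3.
z changes by −(z-row coeff of p)·ratio = −(-1/2)·3 = 3/2.
New z = 45/2 + (3/2) = 24.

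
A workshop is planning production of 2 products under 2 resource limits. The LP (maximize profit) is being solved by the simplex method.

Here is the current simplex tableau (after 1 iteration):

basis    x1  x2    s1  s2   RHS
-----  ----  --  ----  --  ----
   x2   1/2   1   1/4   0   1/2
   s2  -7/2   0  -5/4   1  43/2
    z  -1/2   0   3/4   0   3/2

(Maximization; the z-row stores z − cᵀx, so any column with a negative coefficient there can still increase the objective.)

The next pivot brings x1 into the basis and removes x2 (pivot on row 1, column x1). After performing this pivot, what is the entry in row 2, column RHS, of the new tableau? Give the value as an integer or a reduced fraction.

25

Pivot element is row 1, column x1: 1/2.
Normalize row 1: new (row 1, RHS) = (1/2)/(1/2) = 1.
row 2 ← row 2 − (-7/2)·(new row 1): 43/2 − (-7/2)·1 = 25.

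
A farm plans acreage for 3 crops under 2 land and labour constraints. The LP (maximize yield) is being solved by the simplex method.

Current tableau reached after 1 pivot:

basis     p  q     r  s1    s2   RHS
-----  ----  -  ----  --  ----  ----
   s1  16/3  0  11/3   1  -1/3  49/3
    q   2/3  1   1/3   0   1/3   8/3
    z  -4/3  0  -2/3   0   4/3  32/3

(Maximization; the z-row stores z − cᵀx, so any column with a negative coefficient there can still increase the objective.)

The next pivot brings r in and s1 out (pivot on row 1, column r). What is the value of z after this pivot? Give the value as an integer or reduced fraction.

Minimum ratio for r: (49/3)/(11/3) = 49/11.
z changes by −(z-row coeff of r)·ratio = −(-2/3)·(49/11) = 98/33.
New z = 32/3 + (98/33) = 150/11.

150/11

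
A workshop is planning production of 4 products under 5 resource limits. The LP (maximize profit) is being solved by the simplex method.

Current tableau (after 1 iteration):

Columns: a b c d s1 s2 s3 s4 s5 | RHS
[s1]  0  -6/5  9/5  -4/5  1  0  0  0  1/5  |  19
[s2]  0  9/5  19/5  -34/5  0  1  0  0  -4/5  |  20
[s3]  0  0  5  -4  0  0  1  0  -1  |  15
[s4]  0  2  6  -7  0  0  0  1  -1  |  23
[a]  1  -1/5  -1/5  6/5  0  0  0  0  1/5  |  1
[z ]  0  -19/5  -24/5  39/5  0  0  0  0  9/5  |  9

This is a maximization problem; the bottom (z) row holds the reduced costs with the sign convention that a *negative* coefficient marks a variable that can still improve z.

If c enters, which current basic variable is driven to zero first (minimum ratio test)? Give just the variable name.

s3

Ratios: row 1 (s1): 19/(9/5) = 95/9; row 2 (s2): 20/(19/5) = 100/19; row 3 (s3): 15/5 = 3; row 4 (s4): 23/6 = 23/6; row 5 (a): entry -1/5 ≤ 0, skip.
Minimum ratio 3 is in the s3 row, so s3 leaves.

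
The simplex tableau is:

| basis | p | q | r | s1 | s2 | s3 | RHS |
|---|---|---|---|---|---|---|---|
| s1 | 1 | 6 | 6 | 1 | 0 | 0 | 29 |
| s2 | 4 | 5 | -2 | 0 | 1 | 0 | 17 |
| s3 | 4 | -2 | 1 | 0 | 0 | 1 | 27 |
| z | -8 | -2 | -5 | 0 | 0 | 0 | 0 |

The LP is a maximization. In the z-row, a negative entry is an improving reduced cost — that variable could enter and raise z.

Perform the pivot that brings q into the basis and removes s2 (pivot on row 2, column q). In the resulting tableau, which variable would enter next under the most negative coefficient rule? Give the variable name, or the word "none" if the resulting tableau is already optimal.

Pivot element 5. New z-row = old z-row − (-2)·(row 2/5).
Updated z-row coefficients: p: -32/5, q: 0, r: -29/5, s1: 0, s2: 2/5, s3: 0.
The most negative is -32/5 in column p, so p would enter next.

p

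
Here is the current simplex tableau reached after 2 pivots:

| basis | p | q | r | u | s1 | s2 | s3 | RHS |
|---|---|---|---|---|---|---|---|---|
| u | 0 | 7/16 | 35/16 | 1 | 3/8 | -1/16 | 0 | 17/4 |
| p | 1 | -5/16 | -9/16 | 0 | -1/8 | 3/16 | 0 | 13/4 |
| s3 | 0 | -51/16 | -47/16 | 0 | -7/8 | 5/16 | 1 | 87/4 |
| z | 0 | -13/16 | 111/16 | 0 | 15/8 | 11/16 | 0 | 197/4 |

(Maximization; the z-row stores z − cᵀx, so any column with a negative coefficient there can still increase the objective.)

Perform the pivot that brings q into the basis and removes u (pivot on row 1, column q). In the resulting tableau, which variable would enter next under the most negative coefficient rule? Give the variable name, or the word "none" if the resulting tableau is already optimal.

Pivot element 7/16. New z-row = old z-row − (-13/16)·(row 1/(7/16)).
Updated z-row coefficients: p: 0, q: 0, r: 11, u: 13/7, s1: 18/7, s2: 4/7, s3: 0.
No coefficient is strictly negative; the tableau after this pivot is optimal.

none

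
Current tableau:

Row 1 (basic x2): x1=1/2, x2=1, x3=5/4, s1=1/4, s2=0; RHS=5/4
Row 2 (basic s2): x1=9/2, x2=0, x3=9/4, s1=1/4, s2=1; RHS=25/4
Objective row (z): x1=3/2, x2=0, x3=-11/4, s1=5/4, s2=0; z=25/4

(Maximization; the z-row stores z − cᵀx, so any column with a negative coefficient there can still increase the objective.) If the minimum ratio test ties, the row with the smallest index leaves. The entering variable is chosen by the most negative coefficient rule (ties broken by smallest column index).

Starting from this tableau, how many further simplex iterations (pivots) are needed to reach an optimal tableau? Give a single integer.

1

pivot: x3 in, x2 out → z = 9
No improving column remains; optimal.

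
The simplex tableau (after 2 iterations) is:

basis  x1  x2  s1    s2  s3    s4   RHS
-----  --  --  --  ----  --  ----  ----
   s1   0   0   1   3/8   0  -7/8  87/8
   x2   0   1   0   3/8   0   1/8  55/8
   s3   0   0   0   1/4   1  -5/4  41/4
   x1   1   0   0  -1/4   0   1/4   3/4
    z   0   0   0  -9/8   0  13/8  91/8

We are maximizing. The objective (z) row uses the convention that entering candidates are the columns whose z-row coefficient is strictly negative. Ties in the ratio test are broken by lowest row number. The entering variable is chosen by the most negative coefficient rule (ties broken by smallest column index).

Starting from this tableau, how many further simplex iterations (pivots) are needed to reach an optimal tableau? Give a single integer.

pivot: s2 in, x2 out → z = 32
No improving column remains; optimal.

1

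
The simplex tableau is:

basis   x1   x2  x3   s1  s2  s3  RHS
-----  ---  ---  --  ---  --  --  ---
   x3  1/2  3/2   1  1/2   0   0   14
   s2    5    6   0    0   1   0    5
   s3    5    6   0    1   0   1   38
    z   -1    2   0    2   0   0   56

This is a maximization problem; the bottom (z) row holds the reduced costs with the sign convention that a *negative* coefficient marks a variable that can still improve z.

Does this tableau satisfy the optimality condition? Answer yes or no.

Column x1 has objective-row coefficient -1, which is negative; an improving pivot exists, so not yet optimal.

no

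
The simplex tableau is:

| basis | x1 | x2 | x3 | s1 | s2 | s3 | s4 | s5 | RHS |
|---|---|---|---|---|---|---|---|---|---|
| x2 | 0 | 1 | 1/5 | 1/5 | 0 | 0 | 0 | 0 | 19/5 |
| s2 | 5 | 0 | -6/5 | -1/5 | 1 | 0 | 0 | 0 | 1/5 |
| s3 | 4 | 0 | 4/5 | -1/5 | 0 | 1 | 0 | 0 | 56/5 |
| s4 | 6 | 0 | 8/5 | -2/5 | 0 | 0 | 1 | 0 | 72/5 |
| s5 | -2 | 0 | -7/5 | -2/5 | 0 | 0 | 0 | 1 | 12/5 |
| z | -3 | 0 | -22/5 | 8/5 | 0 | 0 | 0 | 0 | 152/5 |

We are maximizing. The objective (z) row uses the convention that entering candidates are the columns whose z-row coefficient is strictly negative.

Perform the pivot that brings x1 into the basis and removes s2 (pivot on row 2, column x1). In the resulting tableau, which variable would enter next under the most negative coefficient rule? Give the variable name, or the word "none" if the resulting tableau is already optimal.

x3

Pivot element 5. New z-row = old z-row − (-3)·(row 2/5).
Updated z-row coefficients: x1: 0, x2: 0, x3: -128/25, s1: 37/25, s2: 3/5, s3: 0, s4: 0, s5: 0.
The most negative is -128/25 in column x3, so x3 would enter next.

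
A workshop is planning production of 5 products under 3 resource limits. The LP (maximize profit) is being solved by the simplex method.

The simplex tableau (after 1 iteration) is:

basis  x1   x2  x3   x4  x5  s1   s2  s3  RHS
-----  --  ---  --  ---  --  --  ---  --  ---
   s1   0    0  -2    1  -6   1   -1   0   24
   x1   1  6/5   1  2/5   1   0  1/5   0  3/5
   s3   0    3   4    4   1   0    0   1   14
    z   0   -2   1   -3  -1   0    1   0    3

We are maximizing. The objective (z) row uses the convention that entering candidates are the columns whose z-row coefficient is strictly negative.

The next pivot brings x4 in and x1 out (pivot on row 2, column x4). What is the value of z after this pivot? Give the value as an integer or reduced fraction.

Minimum ratio for x4: (3/5)/(2/5) = 3/2.
z changes by −(z-row coeff of x4)·ratio = −(-3)·(3/2) = 9/2.
New z = 3 + (9/2) = 15/2.

15/2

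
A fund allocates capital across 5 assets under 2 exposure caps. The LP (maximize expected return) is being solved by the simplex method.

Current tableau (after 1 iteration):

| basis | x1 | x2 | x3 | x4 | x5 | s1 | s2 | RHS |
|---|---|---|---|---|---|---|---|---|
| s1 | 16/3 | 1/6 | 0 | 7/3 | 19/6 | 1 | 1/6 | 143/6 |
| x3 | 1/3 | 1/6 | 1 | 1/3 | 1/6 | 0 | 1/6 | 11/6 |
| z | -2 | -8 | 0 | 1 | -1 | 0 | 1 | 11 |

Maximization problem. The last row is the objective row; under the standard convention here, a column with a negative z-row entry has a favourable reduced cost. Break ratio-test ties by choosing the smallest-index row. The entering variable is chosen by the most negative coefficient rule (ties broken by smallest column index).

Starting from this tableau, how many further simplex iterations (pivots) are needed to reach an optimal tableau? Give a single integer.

pivot: x2 in, x3 out → z = 99
No improving column remains; optimal.

1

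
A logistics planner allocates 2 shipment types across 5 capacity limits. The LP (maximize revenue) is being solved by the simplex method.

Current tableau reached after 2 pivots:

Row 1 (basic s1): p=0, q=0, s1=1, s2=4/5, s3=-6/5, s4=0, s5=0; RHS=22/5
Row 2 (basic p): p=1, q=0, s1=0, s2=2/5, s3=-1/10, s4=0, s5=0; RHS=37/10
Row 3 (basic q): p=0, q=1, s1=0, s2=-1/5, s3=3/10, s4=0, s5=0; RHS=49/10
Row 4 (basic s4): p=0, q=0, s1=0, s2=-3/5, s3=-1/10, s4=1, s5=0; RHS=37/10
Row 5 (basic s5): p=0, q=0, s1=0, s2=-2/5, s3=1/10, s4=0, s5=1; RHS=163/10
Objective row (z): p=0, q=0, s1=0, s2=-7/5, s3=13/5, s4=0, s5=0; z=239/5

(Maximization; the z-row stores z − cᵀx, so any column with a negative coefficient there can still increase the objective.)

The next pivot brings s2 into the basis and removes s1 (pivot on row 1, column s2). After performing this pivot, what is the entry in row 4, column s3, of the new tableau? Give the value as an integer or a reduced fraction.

-1

Pivot element is row 1, column s2: 4/5.
Normalize row 1: new (row 1, s3) = (-6/5)/(4/5) = -3/2.
row 4 ← row 4 − (-3/5)·(new row 1): -1/10 − (-3/5)·(-3/2) = -1.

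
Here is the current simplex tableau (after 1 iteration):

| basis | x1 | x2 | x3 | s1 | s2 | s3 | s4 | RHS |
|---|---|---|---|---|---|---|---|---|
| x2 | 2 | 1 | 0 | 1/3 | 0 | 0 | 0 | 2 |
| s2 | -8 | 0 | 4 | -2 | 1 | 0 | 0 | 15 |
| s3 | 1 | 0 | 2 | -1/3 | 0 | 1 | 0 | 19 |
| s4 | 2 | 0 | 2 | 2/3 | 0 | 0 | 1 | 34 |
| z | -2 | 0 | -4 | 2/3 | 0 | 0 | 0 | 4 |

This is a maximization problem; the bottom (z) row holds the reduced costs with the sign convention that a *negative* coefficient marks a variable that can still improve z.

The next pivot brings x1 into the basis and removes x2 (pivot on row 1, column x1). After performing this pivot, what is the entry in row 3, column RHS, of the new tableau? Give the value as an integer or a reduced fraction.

18

Pivot element is row 1, column x1: 2.
Normalize row 1: new (row 1, RHS) = 2/2 = 1.
row 3 ← row 3 − 1·(new row 1): 19 − 1·1 = 18.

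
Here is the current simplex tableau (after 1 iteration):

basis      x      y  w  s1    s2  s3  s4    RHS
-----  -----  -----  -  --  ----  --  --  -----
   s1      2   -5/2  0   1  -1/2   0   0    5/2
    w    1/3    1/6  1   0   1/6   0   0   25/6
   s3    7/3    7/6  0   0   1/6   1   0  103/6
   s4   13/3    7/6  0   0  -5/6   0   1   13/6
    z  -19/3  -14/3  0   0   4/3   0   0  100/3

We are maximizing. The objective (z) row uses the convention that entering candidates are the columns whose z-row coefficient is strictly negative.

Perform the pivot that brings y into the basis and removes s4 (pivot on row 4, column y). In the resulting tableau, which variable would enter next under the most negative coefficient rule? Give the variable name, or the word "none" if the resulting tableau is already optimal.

Pivot element 7/6. New z-row = old z-row − (-14/3)·(row 4/(7/6)).
Updated z-row coefficients: x: 11, y: 0, w: 0, s1: 0, s2: -2, s3: 0, s4: 4.
The most negative is -2 in column s2, so s2 would enter next.

s2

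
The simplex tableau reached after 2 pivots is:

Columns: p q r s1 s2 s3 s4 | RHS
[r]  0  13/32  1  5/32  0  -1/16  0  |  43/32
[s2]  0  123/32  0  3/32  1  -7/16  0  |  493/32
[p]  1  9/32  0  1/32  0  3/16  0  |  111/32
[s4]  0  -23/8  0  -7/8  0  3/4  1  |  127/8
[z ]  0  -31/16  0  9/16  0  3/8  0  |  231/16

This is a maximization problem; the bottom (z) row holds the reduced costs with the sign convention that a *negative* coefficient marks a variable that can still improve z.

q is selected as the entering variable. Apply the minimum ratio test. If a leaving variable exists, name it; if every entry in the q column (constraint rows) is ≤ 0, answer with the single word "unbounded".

Ratios: row 1 (r): (43/32)/(13/32) = 43/13; row 2 (s2): (493/32)/(123/32) = 493/123; row 3 (p): (111/32)/(9/32) = 37/3; row 4 (s4): entry -23/8 ≤ 0, skip.
Minimum ratio is in the r row, so r leaves.

r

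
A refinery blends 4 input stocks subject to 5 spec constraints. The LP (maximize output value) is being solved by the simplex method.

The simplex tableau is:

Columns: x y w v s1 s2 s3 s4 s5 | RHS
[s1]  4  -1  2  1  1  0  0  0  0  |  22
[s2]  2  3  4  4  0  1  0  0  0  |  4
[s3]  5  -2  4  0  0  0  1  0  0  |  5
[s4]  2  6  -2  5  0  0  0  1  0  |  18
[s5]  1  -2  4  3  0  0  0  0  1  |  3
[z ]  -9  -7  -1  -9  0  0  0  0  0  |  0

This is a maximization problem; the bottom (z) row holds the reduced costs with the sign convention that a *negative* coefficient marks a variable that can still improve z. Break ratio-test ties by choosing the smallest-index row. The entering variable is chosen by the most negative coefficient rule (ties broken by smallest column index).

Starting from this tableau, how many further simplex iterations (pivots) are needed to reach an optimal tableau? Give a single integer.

2

pivot: x in, s3 out → z = 9
pivot: y in, s2 out → z = 277/19
No improving column remains; optimal.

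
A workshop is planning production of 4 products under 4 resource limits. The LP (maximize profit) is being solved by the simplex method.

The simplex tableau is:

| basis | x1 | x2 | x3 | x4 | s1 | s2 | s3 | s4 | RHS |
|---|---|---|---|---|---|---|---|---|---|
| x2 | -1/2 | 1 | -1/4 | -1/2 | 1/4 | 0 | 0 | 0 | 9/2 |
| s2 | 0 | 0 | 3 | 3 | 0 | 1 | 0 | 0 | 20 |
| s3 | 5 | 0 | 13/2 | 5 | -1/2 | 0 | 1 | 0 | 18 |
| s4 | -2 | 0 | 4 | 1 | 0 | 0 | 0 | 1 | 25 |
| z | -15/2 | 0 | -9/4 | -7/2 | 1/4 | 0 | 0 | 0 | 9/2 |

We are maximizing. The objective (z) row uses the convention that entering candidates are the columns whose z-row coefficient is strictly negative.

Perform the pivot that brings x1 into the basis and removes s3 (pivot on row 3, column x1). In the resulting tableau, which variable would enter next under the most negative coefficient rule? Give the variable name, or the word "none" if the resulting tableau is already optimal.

s1

Pivot element 5. New z-row = old z-row − (-15/2)·(row 3/5).
Updated z-row coefficients: x1: 0, x2: 0, x3: 15/2, x4: 4, s1: -1/2, s2: 0, s3: 3/2, s4: 0.
The most negative is -1/2 in column s1, so s1 would enter next.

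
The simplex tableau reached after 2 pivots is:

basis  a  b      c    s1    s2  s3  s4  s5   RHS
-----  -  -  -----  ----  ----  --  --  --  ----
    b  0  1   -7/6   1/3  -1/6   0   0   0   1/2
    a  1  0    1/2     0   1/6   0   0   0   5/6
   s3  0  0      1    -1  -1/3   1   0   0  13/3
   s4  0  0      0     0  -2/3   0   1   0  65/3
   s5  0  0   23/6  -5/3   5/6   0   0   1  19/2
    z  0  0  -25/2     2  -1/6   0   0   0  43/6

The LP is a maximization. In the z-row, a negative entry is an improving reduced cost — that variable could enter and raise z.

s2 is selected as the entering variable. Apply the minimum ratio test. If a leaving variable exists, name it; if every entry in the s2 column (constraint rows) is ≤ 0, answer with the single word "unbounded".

Ratios: row 1 (b): entry -1/6 ≤ 0, skip; row 2 (a): (5/6)/(1/6) = 5; row 3 (s3): entry -1/3 ≤ 0, skip; row 4 (s4): entry -2/3 ≤ 0, skip; row 5 (s5): (19/2)/(5/6) = 57/5.
Minimum ratio is in the a row, so a leaves.

a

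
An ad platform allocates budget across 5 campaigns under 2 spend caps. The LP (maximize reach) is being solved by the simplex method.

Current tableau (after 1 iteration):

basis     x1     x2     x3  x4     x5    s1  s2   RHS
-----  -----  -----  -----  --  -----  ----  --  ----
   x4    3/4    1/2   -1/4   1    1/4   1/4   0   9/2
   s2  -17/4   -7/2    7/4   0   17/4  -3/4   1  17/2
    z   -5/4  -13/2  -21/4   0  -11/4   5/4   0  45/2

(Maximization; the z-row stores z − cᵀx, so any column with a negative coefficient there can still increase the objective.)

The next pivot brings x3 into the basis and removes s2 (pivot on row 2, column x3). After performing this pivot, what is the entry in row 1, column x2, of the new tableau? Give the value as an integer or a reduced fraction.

Pivot element is row 2, column x3: 7/4.
Normalize row 2: new (row 2, x2) = (-7/2)/(7/4) = -2.
row 1 ← row 1 − (-1/4)·(new row 2): 1/2 − (-1/4)·(-2) = 0.

0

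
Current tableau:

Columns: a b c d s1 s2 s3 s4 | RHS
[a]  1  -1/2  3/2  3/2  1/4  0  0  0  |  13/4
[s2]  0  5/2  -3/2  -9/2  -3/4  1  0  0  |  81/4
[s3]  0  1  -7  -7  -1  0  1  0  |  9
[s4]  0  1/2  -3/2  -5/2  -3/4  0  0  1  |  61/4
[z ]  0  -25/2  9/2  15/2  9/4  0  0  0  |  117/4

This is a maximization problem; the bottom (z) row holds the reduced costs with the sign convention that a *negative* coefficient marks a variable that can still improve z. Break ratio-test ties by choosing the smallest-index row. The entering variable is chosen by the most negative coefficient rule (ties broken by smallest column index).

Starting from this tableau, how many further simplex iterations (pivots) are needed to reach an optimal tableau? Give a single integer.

pivot: b in, s2 out → z = 261/2
pivot: d in, a out → z = 313
No improving column remains; optimal.

2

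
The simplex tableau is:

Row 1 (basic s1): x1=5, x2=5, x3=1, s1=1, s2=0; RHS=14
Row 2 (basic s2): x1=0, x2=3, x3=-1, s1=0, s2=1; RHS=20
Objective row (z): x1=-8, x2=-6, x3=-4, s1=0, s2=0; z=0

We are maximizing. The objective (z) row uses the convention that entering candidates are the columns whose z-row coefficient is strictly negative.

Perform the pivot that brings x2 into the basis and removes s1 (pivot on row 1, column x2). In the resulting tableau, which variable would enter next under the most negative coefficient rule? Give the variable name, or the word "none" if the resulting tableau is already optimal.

Pivot element 5. New z-row = old z-row − (-6)·(row 1/5).
Updated z-row coefficients: x1: -2, x2: 0, x3: -14/5, s1: 6/5, s2: 0.
The most negative is -14/5 in column x3, so x3 would enter next.

x3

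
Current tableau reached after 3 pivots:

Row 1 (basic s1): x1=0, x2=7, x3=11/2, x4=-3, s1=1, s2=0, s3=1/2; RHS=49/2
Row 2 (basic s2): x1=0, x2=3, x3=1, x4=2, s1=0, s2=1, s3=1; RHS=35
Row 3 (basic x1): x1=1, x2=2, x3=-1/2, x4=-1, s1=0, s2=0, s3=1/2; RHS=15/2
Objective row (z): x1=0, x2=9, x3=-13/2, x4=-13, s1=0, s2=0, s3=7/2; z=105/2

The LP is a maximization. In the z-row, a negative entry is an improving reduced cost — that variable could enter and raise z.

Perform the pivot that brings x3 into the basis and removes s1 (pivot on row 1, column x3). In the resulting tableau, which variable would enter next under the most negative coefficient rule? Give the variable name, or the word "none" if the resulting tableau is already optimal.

Pivot element 11/2. New z-row = old z-row − (-13/2)·(row 1/(11/2)).
Updated z-row coefficients: x1: 0, x2: 190/11, x3: 0, x4: -182/11, s1: 13/11, s2: 0, s3: 45/11.
The most negative is -182/11 in column x4, so x4 would enter next.

x4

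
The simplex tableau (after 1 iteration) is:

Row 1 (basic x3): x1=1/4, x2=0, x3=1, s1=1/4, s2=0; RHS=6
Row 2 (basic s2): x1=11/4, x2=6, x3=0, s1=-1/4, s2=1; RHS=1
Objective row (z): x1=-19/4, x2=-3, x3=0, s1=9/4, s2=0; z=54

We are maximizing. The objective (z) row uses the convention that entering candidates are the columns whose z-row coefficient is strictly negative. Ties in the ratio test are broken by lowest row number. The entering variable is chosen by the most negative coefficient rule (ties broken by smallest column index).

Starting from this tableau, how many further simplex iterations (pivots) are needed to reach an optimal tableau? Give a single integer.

1

pivot: x1 in, s2 out → z = 613/11
No improving column remains; optimal.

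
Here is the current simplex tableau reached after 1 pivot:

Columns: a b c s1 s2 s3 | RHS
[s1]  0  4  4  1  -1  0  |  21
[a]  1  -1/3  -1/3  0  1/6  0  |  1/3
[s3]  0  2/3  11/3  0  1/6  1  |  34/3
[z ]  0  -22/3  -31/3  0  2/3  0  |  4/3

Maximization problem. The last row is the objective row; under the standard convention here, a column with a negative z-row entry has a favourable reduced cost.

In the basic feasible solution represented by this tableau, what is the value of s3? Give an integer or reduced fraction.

34/3

s3 is basic (row 3); its value is the RHS of that row: 34/3.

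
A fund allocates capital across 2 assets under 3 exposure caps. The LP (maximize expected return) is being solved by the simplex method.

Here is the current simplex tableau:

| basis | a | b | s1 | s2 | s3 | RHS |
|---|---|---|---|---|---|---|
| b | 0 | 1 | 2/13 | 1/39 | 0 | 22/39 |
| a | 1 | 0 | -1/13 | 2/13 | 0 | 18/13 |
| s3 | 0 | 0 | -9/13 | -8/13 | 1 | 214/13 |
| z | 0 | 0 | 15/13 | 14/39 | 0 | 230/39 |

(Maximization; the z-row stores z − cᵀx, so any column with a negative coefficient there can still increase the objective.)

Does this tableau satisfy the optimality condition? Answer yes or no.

No objective-row coefficient is strictly negative, so no entering variable exists; the tableau is optimal.

yes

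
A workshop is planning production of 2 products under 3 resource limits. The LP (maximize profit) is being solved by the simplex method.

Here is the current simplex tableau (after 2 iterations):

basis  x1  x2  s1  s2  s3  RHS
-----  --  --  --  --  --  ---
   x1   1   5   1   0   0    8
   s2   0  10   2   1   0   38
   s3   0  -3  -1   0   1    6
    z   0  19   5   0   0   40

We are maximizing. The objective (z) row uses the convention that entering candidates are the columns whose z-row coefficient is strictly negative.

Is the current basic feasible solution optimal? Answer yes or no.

yes

No objective-row coefficient is strictly negative, so no entering variable exists; the tableau is optimal.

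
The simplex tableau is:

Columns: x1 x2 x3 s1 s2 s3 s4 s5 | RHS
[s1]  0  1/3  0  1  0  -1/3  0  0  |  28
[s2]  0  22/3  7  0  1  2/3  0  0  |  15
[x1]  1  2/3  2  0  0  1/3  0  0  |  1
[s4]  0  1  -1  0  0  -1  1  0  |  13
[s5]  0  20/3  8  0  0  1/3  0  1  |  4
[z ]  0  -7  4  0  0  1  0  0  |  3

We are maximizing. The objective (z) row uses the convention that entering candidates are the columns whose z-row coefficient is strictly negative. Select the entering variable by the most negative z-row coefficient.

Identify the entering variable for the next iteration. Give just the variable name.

Objective-row coefficients: x1: 0, x2: -7, x3: 4, s1: 0, s2: 0, s3: 1, s4: 0, s5: 0.
The most negative is -7 in column x2, so x2 enters.

x2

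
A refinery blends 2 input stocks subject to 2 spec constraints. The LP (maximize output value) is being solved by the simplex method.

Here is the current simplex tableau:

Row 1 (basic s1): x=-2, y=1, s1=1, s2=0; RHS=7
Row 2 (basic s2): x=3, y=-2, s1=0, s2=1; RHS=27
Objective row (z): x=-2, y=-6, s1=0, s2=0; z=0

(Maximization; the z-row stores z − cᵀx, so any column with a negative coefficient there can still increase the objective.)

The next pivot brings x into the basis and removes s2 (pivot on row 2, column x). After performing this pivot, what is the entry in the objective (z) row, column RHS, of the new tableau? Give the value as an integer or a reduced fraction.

18

Pivot element is row 2, column x: 3.
Normalize row 2: new (row 2, RHS) = 27/3 = 9.
z-row ← z-row − (-2)·(new row 2): 0 − (-2)·9 = 18.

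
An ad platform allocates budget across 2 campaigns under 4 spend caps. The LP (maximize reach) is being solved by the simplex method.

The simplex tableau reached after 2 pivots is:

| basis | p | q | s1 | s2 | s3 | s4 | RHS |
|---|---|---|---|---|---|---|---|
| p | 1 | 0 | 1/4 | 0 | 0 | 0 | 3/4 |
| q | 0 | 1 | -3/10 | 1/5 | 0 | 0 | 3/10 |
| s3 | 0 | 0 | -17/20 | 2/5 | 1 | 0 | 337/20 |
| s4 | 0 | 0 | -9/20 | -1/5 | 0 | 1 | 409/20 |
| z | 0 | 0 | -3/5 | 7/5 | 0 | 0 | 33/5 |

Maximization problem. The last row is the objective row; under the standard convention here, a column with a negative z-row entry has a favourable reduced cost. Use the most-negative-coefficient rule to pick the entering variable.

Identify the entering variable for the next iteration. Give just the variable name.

s1

Objective-row coefficients: p: 0, q: 0, s1: -3/5, s2: 7/5, s3: 0, s4: 0.
The most negative is -3/5 in column s1, so s1 enters.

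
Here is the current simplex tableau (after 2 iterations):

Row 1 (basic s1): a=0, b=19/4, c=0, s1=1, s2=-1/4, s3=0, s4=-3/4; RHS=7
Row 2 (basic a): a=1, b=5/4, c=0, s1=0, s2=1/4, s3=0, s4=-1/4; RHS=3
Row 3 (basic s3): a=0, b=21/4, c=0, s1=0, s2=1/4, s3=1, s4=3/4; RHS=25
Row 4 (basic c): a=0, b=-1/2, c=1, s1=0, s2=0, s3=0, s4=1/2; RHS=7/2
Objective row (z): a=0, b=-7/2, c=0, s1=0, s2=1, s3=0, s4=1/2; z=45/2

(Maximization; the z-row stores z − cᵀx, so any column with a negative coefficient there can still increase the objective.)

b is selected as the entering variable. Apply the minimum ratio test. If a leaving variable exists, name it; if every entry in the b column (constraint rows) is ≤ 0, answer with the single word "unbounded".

Ratios: row 1 (s1): 7/(19/4) = 28/19; row 2 (a): 3/(5/4) = 12/5; row 3 (s3): 25/(21/4) = 100/21; row 4 (c): entry -1/2 ≤ 0, skip.
Minimum ratio is in the s1 row, so s1 leaves.

s1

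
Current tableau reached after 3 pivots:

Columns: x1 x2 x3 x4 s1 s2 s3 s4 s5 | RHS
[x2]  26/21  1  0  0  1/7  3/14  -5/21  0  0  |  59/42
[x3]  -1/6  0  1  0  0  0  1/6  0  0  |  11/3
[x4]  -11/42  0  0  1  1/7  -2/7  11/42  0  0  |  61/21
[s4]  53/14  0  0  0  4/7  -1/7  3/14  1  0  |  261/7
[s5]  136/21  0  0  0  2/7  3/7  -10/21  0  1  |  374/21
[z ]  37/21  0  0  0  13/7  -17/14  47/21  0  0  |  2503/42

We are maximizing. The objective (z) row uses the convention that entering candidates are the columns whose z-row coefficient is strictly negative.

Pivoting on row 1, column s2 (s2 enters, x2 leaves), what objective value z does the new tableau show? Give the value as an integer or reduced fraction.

Minimum ratio for s2: (59/42)/(3/14) = 59/9.
z changes by −(z-row coeff of s2)·ratio = −(-17/14)·(59/9) = 1003/126.
New z = 2503/42 + (1003/126) = 608/9.

608/9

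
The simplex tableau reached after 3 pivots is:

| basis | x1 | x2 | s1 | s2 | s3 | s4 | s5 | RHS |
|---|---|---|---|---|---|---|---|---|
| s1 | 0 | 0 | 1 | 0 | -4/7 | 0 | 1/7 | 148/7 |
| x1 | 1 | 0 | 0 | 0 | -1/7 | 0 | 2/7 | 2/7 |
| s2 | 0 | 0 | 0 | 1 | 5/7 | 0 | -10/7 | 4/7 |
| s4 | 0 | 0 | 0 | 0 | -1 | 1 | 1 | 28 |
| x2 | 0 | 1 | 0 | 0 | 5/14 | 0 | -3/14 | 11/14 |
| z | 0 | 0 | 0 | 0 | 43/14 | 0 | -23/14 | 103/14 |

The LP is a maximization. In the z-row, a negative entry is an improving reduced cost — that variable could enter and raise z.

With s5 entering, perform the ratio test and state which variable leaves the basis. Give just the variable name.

x1

Ratios: row 1 (s1): (148/7)/(1/7) = 148; row 2 (x1): (2/7)/(2/7) = 1; row 3 (s2): entry -10/7 ≤ 0, skip; row 4 (s4): 28/1 = 28; row 5 (x2): entry -3/14 ≤ 0, skip.
Minimum ratio 1 is in the x1 row, so x1 leaves.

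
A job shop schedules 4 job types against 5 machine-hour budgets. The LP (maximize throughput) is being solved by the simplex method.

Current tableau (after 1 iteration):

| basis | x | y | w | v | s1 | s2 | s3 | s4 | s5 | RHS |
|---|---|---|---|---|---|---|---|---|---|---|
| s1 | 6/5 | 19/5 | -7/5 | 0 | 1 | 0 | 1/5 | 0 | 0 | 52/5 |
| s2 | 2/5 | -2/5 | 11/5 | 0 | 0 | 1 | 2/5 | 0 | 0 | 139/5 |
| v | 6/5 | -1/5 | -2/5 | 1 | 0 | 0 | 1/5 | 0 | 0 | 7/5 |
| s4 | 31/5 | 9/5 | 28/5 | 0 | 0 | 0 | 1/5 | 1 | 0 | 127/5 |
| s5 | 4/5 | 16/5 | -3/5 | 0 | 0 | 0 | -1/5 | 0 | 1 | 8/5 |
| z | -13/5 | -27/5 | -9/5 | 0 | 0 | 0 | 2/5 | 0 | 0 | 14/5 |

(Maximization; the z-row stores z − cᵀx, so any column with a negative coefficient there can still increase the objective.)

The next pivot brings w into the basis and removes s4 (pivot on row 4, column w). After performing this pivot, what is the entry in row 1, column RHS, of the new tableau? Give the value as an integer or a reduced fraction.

67/4

Pivot element is row 4, column w: 28/5.
Normalize row 4: new (row 4, RHS) = (127/5)/(28/5) = 127/28.
row 1 ← row 1 − (-7/5)·(new row 4): 52/5 − (-7/5)·(127/28) = 67/4.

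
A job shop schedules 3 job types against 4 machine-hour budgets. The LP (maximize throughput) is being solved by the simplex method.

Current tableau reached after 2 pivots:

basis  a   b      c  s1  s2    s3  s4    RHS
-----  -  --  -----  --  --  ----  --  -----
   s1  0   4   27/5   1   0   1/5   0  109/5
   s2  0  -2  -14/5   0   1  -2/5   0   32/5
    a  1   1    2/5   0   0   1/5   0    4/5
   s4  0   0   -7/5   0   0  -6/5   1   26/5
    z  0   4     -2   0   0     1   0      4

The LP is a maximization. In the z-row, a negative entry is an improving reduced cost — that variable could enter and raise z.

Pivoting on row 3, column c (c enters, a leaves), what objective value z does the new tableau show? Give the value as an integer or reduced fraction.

8

Minimum ratio for c: (4/5)/(2/5) = 2.
z changes by −(z-row coeff of c)·ratio = −(-2)·2 = 4.
New z = 4 + 4 = 8.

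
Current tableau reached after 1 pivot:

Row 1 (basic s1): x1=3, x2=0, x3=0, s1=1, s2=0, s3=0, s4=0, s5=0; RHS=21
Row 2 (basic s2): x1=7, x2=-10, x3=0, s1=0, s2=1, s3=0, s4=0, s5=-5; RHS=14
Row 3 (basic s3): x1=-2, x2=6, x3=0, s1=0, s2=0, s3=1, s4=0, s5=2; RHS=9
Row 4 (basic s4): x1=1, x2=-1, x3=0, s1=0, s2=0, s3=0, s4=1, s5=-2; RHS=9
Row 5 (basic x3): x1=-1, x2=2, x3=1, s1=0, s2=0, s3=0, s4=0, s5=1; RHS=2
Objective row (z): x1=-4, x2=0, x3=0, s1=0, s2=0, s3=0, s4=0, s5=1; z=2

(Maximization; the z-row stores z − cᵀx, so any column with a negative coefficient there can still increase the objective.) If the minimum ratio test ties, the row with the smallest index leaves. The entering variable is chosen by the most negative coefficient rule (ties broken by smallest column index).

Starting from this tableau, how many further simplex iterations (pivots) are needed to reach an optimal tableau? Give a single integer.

2

pivot: x1 in, s2 out → z = 10
pivot: x2 in, s1 out → z = 30
No improving column remains; optimal.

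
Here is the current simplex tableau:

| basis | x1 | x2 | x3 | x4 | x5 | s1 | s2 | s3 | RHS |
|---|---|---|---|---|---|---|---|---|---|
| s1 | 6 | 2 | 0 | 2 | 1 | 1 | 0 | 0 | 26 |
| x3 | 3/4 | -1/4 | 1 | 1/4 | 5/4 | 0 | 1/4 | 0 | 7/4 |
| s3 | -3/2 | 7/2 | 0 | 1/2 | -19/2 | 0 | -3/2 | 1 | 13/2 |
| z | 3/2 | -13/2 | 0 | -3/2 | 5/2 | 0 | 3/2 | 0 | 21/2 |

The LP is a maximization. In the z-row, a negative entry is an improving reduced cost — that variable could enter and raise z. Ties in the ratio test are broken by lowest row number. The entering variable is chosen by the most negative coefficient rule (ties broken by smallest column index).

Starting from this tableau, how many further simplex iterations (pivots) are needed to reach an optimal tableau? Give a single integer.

pivot: x2 in, s3 out → z = 158/7
pivot: x5 in, s1 out → z = 1126/15
No improving column remains; optimal.

2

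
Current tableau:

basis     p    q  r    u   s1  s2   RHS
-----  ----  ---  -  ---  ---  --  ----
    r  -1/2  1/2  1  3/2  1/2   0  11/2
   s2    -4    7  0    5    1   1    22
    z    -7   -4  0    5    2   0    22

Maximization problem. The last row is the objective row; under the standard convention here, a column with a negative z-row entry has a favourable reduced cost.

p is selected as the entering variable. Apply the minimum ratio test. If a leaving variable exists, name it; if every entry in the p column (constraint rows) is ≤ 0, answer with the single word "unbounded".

p-column entries: row 1: -1/2, row 2: -4. All ≤ 0, so p can increase without bound; the LP is unbounded in this direction.

unbounded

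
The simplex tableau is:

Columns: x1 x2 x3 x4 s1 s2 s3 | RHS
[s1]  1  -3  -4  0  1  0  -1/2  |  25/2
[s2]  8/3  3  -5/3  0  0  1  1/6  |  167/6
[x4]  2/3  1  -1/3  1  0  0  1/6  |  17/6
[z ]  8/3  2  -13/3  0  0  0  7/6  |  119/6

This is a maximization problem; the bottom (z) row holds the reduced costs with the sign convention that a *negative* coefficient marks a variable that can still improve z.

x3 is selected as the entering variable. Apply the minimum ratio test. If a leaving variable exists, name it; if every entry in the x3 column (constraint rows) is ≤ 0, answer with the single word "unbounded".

x3-column entries: row 1: -4, row 2: -5/3, row 3: -1/3. All ≤ 0, so x3 can increase without bound; the LP is unbounded in this direction.

unbounded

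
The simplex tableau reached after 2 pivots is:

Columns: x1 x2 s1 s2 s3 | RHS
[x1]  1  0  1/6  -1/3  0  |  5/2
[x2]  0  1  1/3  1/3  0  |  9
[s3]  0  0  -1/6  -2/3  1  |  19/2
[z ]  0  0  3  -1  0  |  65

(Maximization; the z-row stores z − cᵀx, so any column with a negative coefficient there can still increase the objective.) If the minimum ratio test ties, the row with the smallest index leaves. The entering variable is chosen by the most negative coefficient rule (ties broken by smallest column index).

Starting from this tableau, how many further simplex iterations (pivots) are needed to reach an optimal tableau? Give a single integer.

pivot: s2 in, x2 out → z = 92
No improving column remains; optimal.

1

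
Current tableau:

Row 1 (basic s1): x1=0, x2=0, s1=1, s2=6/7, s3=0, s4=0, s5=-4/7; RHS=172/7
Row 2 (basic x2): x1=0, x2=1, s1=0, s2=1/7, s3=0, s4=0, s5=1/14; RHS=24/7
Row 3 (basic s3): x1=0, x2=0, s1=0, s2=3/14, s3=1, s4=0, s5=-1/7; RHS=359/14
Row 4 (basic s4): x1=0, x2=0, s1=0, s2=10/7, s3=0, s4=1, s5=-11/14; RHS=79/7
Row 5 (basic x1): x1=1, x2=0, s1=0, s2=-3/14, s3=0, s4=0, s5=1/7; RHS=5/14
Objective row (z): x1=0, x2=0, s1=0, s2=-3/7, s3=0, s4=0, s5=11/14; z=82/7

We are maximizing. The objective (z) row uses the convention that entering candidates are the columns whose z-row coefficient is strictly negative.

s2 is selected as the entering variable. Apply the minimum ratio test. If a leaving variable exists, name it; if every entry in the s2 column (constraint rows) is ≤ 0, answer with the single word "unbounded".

s4

Ratios: row 1 (s1): (172/7)/(6/7) = 86/3; row 2 (x2): (24/7)/(1/7) = 24; row 3 (s3): (359/14)/(3/14) = 359/3; row 4 (s4): (79/7)/(10/7) = 79/10; row 5 (x1): entry -3/14 ≤ 0, skip.
Minimum ratio is in the s4 row, so s4 leaves.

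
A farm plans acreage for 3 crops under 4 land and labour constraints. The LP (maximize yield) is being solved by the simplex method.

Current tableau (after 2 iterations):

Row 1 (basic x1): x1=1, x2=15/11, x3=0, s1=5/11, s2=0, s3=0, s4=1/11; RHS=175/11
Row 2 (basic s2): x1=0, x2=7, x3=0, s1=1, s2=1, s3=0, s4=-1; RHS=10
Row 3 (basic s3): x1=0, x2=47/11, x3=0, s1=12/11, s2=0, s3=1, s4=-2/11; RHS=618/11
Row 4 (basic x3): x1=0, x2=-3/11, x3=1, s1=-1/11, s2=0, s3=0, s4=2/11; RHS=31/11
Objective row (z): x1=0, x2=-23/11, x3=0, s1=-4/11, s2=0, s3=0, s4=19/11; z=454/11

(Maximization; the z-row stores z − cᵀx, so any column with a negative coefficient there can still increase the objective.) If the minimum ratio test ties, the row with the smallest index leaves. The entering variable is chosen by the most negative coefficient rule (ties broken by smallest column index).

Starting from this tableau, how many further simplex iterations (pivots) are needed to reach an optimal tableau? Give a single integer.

pivot: x2 in, s2 out → z = 3408/77
pivot: s1 in, x2 out → z = 494/11
No improving column remains; optimal.

2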